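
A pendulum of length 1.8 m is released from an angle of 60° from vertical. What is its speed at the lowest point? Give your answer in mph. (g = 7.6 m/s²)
h = L(1 − cosθ) = 1.8×(1 − cos60°) = 0.9 m
v = √(2gh) = √(2×7.6×0.9) = 3.699 m/s = 8.274 mph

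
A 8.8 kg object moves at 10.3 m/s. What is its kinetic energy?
KE = ½mv² = ½×8.8×10.3² = 466.796 J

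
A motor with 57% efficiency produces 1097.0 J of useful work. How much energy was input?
W_in = W_out/η = 1097.0/0.57 = 1924.6 J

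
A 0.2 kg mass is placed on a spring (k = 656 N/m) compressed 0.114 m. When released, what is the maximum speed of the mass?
½kx² = ½mv² → v = x√(k/m) = 0.114×√(656/0.2) = 6.529 m/s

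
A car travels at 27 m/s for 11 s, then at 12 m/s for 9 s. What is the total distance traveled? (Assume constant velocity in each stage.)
d₁ = v₁t₁ = 27 × 11 = 297 m
d₂ = v₂t₂ = 12 × 9 = 108 m
d_total = 297 + 108 = 405 m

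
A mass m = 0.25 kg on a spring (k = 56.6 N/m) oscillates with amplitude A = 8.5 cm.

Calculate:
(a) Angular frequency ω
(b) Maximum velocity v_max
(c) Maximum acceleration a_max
ω = √(k/m) = √(56.6/0.25) = 15.05 rad/s
v_max = ωA = 15.05×0.085 = 1.279 m/s
a_max = ω²A = 15.05²×0.085 = 19.24 m/s²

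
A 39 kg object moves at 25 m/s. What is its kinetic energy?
KE = ½mv² = ½×39×25² = 12187.5 J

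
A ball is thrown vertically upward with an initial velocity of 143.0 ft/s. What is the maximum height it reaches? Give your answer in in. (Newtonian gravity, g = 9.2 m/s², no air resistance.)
h_max = v₀²/(2g) (with unit conversion) = 4065.0 in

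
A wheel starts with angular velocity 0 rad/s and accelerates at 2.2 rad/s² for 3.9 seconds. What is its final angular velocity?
ω = ω₀ + αt = 0 + 2.2 × 3.9 = 8.58 rad/s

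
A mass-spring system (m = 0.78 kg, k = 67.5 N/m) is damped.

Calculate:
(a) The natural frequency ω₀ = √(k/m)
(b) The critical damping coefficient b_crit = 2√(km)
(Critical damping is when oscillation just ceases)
ω₀ = √(k/m) = √(67.5/0.78) = 9.303 rad/s
b_crit = 2√(km) = 2√(67.5×0.78) = 14.51 kg/s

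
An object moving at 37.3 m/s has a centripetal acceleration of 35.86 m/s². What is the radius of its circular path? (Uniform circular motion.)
r = v²/a_c = 37.3²/35.86 = 38.8 m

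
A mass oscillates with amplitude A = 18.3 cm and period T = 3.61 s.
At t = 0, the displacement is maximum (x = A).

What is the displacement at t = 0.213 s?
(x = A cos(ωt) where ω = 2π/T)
ω = 2π/T = 2π/3.61 = 1.74 rad/s
x = A cos(ωt) = 18.3×cos(1.74×0.213) = 17.06 cm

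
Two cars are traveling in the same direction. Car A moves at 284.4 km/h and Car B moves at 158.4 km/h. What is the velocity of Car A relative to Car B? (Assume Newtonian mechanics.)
v_rel = v_A - v_B = 284.4 - 158.4 = 126.0 km/h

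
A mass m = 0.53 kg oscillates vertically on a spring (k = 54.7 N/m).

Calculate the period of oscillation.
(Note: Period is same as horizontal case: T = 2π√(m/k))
T = 2π√(m/k) = 2π√(0.53/54.7) = 0.6185 s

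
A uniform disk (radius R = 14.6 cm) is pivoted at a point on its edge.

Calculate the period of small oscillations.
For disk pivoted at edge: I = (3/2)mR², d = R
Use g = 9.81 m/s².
I/m = (3/2)R² = 0.03197 m²; d = R = 0.146 m
T = 2π√((3/2)R²/(gR)) = 2π√(3R/(2g)) = 0.9388 s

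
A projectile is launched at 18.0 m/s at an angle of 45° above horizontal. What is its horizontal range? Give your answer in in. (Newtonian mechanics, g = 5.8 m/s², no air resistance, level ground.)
R = v₀² sin(2θ) / g (with unit conversion) = 2199.0 in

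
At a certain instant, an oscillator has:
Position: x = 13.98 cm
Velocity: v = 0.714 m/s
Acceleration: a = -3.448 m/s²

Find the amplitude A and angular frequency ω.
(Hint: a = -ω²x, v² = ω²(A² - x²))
a = −ω²x → ω = √(|a|/x) = √(3.448/0.1398) = 4.966 rad/s
v² = ω²(A² − x²) → A = √(x² + v²/ω²) = √(0.1398² + 0.714²/4.966²) = 0.2005 m = 20.05 cm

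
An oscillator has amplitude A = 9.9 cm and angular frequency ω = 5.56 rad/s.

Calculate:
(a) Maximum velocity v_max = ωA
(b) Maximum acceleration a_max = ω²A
v_max = ωA = 5.56×0.099 = 0.5504 m/s
a_max = ω²A = 5.56²×0.099 = 3.06 m/s²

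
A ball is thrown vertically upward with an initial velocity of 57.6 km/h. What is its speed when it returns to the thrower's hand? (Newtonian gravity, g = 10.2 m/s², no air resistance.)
By conservation of energy, the ball returns at the same speed = 57.6 km/h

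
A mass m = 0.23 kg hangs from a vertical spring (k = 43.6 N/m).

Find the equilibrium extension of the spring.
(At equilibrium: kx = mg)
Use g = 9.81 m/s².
x_eq = mg/k = 0.23×9.81/43.6 = 0.05175 m = 5.175 cm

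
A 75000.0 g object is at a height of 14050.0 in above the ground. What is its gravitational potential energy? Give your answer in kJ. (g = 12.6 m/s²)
PE = mgh = 75 kg × 12.6 m/s² × 356.9 m = 3.372e+05 J = 337.2 kJ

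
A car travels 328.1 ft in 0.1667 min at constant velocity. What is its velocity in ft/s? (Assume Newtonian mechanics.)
v = d/t (with unit conversion) = 32.8 ft/s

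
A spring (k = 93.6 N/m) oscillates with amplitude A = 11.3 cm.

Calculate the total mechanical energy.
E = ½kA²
E = ½kA² = ½×93.6×(0.113)² = 0.5976 J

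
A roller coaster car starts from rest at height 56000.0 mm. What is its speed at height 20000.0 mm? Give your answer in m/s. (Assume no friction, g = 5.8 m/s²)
mgh₁ = ½mv₂² + mgh₂ → v₂ = √(2g(h₁−h₂)) = √(2×5.8×(56−20)) = 20.44 m/s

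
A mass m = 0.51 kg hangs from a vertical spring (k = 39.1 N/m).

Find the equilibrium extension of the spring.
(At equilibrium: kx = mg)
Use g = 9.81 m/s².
x_eq = mg/k = 0.51×9.81/39.1 = 0.128 m = 12.8 cm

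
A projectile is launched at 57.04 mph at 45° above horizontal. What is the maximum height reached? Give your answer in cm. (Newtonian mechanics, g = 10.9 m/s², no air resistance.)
H = v₀²sin²(θ)/(2g) (with unit conversion) = 1491.0 cm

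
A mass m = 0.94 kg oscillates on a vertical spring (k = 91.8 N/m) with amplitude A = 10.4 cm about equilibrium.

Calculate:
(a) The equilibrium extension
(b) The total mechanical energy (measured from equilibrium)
x_eq = mg/k = 0.94×9.81/91.8 = 0.1005 m = 10.05 cm
E = ½kA² = ½×91.8×(0.104)² = 0.4965 J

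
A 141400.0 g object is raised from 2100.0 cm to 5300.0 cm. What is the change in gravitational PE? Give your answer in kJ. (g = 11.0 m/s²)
ΔPE = mg(h₂ − h₁) = 141.4 kg × 11.0 m/s² × (53 − 21) m = 4.977e+04 J = 49.77 kJ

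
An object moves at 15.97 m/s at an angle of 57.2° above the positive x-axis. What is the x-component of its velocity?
vₓ = v cos(θ) = 15.97 × cos(57.2°) = 8.65 m/s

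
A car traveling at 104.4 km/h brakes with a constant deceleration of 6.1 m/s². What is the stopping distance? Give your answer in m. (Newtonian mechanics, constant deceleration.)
d = v₀² / (2a) (with unit conversion) = 68.93 m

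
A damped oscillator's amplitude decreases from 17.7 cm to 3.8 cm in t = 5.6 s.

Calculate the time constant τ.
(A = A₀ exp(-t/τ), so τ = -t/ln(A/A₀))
A/A₀ = 3.8/17.7 = 0.2147; ln(A/A₀) = -1.539
τ = −t/ln(A/A₀) = −5.6/-1.539 = 3.64 s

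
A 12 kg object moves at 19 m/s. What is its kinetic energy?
KE = ½mv² = ½×12×19² = 2166.0 J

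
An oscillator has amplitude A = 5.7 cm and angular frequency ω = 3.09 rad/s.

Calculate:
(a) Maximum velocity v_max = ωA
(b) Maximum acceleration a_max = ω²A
v_max = ωA = 3.09×0.057 = 0.1761 m/s
a_max = ω²A = 3.09²×0.057 = 0.5442 m/s²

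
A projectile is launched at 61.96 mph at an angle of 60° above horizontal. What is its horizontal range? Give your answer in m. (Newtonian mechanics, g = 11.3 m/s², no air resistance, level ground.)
R = v₀² sin(2θ) / g (with unit conversion) = 58.8 m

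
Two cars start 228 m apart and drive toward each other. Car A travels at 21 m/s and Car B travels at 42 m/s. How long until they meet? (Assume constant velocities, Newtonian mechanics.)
Combined speed: v_combined = 21 + 42 = 63 m/s
Time to meet: t = d/63 = 228/63 = 3.62 s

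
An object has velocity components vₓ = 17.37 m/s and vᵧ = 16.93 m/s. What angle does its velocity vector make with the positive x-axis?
θ = arctan(vᵧ/vₓ) = arctan(16.93/17.37) = 44.27°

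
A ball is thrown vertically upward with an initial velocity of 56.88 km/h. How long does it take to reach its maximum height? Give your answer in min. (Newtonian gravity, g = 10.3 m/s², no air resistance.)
t_up = v₀/g (with unit conversion) = 0.02557 min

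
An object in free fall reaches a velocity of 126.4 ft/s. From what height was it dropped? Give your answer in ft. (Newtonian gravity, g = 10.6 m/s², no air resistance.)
h = v²/(2g) (with unit conversion) = 229.7 ft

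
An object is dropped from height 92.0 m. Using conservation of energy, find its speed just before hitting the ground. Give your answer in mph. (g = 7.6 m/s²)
mgh = ½mv² → v = √(2gh) = √(2×7.6×92) = 37.4 m/s = 83.65 mph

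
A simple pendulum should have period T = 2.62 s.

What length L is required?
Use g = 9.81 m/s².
T = 2π√(L/g) → L = g(T/2π)² = 9.81×(2.62/2π)² = 1.706 m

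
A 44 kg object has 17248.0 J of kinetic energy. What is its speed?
KE = ½mv² → v = √(2KE/m) = √(2×17248.0/44) = 28.0 m/s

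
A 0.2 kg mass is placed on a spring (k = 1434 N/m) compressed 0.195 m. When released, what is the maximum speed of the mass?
½kx² = ½mv² → v = x√(k/m) = 0.195×√(1434/0.2) = 16.51 m/s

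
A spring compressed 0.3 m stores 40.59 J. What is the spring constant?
PE = ½kx² → k = 2PE/x² = 2×40.59/0.3² = 902.0 N/m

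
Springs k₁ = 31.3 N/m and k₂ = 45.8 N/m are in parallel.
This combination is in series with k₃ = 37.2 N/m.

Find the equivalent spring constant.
k₁₂ = k₁ + k₂ = 77.1 N/m (parallel)
1/k_eq = 1/k₁₂ + 1/k₃ → k_eq = 25.09 N/m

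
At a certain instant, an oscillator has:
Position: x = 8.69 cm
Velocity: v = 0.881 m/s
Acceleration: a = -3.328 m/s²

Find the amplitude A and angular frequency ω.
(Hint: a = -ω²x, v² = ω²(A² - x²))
a = −ω²x → ω = √(|a|/x) = √(3.328/0.0869) = 6.188 rad/s
v² = ω²(A² − x²) → A = √(x² + v²/ω²) = √(0.0869² + 0.881²/6.188²) = 0.1668 m = 16.68 cm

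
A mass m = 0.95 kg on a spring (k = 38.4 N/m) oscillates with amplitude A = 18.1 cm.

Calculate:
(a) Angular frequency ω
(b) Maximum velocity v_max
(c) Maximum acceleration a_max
ω = √(k/m) = √(38.4/0.95) = 6.358 rad/s
v_max = ωA = 6.358×0.181 = 1.151 m/s
a_max = ω²A = 6.358²×0.181 = 7.316 m/s²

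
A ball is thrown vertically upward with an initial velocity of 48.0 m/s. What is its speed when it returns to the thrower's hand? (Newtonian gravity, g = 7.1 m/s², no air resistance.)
By conservation of energy, the ball returns at the same speed = 48.0 m/s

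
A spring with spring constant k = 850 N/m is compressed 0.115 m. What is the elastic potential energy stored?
PE = ½kx² = ½×850×0.115² = 5.621 J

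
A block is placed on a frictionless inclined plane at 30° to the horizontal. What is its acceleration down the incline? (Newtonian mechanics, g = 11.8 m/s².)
a = g sin(θ) = 11.8 × sin(30°) = 11.8 × 0.5 = 5.9 m/s²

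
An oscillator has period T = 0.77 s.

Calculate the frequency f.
f = 1/T = 1/0.77 = 1.299 Hz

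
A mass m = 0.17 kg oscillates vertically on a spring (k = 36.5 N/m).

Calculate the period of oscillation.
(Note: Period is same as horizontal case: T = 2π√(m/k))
T = 2π√(m/k) = 2π√(0.17/36.5) = 0.4288 s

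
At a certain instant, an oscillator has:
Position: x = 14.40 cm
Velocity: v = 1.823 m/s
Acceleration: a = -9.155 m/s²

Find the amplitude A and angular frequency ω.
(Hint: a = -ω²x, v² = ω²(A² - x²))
a = −ω²x → ω = √(|a|/x) = √(9.155/0.144) = 7.973 rad/s
v² = ω²(A² − x²) → A = √(x² + v²/ω²) = √(0.144² + 1.823²/7.973²) = 0.2702 m = 27.02 cm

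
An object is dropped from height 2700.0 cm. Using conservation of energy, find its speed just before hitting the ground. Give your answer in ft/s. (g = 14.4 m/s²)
mgh = ½mv² → v = √(2gh) = √(2×14.4×27) = 27.89 m/s = 91.49 ft/s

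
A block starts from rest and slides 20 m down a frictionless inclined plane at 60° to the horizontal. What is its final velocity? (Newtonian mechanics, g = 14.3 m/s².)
a = g sin(θ) = 14.3 × sin(60°) = 12.38 m/s²
v = √(2ad) = √(2 × 12.38 × 20) = 22.26 m/s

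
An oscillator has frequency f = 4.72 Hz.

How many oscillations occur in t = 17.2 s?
n = f×t = 4.72×17.2 = 81.18 oscillations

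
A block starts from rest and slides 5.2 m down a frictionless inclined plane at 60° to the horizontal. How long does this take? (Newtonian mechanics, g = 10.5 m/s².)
a = g sin(θ) = 10.5 × sin(60°) = 9.09 m/s²
t = √(2d/a) = √(2 × 5.2 / 9.09) = 1.07 s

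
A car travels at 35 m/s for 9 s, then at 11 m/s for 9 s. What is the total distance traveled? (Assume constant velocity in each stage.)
d₁ = v₁t₁ = 35 × 9 = 315 m
d₂ = v₂t₂ = 11 × 9 = 99 m
d_total = 315 + 99 = 414 m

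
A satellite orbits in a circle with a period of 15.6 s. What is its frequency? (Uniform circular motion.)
f = 1/T = 1/15.6 = 0.0641 Hz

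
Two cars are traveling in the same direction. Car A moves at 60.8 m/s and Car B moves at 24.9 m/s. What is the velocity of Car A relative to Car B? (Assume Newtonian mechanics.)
v_rel = v_A - v_B = 60.8 - 24.9 = 35.9 m/s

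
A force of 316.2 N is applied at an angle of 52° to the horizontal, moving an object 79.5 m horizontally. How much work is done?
W = Fd cosθ = 316.2×79.5×cos(52°) = 15476.0 J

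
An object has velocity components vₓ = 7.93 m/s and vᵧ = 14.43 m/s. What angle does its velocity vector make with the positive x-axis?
θ = arctan(vᵧ/vₓ) = arctan(14.43/7.93) = 61.21°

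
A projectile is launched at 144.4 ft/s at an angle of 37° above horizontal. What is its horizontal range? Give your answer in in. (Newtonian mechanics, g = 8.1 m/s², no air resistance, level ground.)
R = v₀² sin(2θ) / g (with unit conversion) = 9051.0 in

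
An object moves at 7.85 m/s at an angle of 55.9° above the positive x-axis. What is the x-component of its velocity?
vₓ = v cos(θ) = 7.85 × cos(55.9°) = 4.4 m/s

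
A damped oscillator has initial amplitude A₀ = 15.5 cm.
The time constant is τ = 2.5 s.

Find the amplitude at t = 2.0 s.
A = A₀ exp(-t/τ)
A = A₀ exp(−t/τ) = 15.5×exp(−2.0/2.5) = 6.965 cm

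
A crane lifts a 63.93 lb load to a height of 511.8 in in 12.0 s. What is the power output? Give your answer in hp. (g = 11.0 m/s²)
W = mgh = 29×11.0×13 = 4147 J
P = W/t = 4147/12 = 345.6 W = 0.4634 hp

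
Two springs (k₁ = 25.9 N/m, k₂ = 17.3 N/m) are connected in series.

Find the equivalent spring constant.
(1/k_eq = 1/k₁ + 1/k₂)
1/k_eq = 1/25.9 + 1/17.3 = 0.096414; k_eq = 10.37 N/m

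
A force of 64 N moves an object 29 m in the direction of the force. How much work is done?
W = Fd = 64×29 = 1856.0 J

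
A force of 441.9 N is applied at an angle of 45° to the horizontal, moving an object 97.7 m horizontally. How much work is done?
W = Fd cosθ = 441.9×97.7×cos(45°) = 30528.0 J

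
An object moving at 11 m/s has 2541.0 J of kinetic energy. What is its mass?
KE = ½mv² → m = 2KE/v² = 2×2541.0/11² = 42.0 kg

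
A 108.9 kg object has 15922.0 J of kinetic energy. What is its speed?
KE = ½mv² → v = √(2KE/m) = √(2×15922.0/108.9) = 17.1 m/s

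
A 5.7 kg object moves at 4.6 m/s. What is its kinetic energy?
KE = ½mv² = ½×5.7×4.6² = 60.306 J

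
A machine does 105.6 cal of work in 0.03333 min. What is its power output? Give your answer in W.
P = W/t = 441.8 J / 2 s = 220.9 W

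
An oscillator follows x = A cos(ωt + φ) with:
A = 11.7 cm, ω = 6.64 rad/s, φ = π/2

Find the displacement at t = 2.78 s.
x = A cos(ωt + φ) = 11.7×cos(6.64×2.78 + π/2) = 4.452 cm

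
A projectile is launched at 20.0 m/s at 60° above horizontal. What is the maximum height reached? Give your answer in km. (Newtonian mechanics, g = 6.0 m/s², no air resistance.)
H = v₀²sin²(θ)/(2g) (with unit conversion) = 0.025 km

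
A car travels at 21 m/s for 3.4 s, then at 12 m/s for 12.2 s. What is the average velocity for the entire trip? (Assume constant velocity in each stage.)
d₁ = v₁t₁ = 21 × 3.4 = 71.4 m
d₂ = v₂t₂ = 12 × 12.2 = 146.4 m
d_total = 217.8 m, t_total = 15.6 s
v_avg = d_total/t_total = 217.8/15.6 = 13.96 m/s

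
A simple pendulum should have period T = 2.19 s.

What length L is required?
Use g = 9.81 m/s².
T = 2π√(L/g) → L = g(T/2π)² = 9.81×(2.19/2π)² = 1.192 m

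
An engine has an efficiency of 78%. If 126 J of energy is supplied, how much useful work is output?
W_out = η × W_in = 0.78 × 126 = 98.28 J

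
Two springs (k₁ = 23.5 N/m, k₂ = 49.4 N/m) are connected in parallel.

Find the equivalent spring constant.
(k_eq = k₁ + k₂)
k_eq = k₁ + k₂ = 23.5 + 49.4 = 72.9 N/m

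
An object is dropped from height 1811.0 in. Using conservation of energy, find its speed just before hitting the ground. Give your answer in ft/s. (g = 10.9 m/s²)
mgh = ½mv² → v = √(2gh) = √(2×10.9×46) = 31.67 m/s = 103.9 ft/s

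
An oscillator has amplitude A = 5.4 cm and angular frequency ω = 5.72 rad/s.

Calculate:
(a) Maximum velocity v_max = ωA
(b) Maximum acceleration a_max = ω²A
v_max = ωA = 5.72×0.054 = 0.3089 m/s
a_max = ω²A = 5.72²×0.054 = 1.767 m/s²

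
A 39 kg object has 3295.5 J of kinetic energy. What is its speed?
KE = ½mv² → v = √(2KE/m) = √(2×3295.5/39) = 13.0 m/s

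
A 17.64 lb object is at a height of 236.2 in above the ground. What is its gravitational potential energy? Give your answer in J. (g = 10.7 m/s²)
PE = mgh = 8.001 kg × 10.7 m/s² × 5.999 m = 513.6 J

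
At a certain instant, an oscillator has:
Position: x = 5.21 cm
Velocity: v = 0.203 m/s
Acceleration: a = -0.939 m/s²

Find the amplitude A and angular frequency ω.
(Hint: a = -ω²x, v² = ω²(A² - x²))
a = −ω²x → ω = √(|a|/x) = √(0.939/0.0521) = 4.245 rad/s
v² = ω²(A² − x²) → A = √(x² + v²/ω²) = √(0.0521² + 0.203²/4.245²) = 0.07072 m = 7.072 cm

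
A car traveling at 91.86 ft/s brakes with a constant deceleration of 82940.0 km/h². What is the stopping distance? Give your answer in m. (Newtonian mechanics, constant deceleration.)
d = v₀² / (2a) (with unit conversion) = 61.25 m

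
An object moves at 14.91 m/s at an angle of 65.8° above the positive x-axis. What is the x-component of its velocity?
vₓ = v cos(θ) = 14.91 × cos(65.8°) = 6.11 m/s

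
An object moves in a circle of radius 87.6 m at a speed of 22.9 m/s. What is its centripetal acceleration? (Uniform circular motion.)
a_c = v²/r = 22.9²/87.6 = 524.41/87.6 = 5.99 m/s²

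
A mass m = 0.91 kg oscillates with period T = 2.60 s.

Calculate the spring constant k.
T = 2π√(m/k) → k = m(2π/T)² = 0.91×(2π/2.6)² = 5.314 N/m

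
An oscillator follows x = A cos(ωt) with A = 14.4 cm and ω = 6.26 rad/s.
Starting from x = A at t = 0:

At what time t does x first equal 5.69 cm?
cos(ωt) = x/A = 5.69/14.4 = 0.3951
ωt = arccos(0.3951) = 1.165 rad
t = 1.165/6.26 = 0.186 s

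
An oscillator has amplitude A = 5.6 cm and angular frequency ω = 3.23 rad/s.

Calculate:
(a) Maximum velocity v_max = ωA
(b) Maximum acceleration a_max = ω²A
v_max = ωA = 3.23×0.056 = 0.1809 m/s
a_max = ω²A = 3.23²×0.056 = 0.5842 m/s²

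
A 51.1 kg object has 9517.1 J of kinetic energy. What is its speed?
KE = ½mv² → v = √(2KE/m) = √(2×9517.1/51.1) = 19.3 m/s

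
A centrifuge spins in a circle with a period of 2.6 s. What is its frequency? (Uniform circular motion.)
f = 1/T = 1/2.6 = 0.3846 Hz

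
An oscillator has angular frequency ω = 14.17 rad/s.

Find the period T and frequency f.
T = 2π/ω = 2π/14.17 = 0.4434 s; f = ω/2π = 2.255 Hz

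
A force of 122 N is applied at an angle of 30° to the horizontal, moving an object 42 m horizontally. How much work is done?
W = Fd cosθ = 122×42×cos(30°) = 4437.5 J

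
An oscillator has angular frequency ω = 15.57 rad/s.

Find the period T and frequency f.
T = 2π/ω = 2π/15.57 = 0.4035 s; f = ω/2π = 2.478 Hz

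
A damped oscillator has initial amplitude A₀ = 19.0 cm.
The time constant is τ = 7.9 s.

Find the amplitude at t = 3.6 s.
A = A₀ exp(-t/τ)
A = A₀ exp(−t/τ) = 19.0×exp(−3.6/7.9) = 12.05 cm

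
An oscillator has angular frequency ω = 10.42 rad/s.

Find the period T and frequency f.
T = 2π/ω = 2π/10.42 = 0.603 s; f = ω/2π = 1.658 Hz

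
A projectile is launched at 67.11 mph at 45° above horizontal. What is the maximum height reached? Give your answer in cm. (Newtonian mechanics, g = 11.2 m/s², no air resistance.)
H = v₀²sin²(θ)/(2g) (with unit conversion) = 2009.0 cm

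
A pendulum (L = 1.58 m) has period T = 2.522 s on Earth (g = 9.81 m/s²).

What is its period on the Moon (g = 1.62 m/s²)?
T = 2π√(L/g), so T_moon/T_earth = √(g_earth/g_moon)
T_moon = 2π√(1.58/1.62) = 6.205 s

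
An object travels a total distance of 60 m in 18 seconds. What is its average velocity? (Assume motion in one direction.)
v_avg = Δd / Δt = 60 / 18 = 3.33 m/s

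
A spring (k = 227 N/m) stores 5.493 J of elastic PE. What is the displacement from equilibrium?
PE = ½kx² → x = √(2PE/k) = √(2×5.493/227) = 0.22 m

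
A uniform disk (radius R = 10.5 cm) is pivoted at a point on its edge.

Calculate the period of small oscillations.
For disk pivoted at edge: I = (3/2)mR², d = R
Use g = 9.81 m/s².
I/m = (3/2)R² = 0.01654 m²; d = R = 0.105 m
T = 2π√((3/2)R²/(gR)) = 2π√(3R/(2g)) = 0.7961 s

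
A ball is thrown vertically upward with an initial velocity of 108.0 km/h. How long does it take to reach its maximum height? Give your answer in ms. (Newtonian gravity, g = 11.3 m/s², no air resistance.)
t_up = v₀/g (with unit conversion) = 2655.0 ms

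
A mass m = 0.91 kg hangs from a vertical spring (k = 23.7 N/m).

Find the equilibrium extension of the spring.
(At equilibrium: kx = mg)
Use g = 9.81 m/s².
x_eq = mg/k = 0.91×9.81/23.7 = 0.3767 m = 37.67 cm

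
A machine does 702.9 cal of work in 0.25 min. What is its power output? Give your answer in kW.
P = W/t = 2941 J / 15 s = 196.1 W = 0.1961 kW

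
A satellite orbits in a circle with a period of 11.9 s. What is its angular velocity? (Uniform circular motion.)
ω = 2π/T = 2π/11.9 = 0.528 rad/s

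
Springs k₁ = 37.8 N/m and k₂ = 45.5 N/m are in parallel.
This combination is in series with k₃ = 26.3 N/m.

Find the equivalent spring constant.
k₁₂ = k₁ + k₂ = 83.3 N/m (parallel)
1/k_eq = 1/k₁₂ + 1/k₃ → k_eq = 19.99 N/m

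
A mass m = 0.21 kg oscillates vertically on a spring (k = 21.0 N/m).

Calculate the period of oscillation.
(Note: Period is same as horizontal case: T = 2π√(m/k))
T = 2π√(m/k) = 2π√(0.21/21.0) = 0.6283 s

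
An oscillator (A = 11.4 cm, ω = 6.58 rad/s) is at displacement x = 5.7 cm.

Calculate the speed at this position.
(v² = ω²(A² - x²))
v = ω√(A² − x²) = 6.58×√(0.114² − 0.057²) = 0.6496 m/s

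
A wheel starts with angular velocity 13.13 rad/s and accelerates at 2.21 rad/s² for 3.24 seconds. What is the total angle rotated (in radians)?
θ = ω₀t + ½αt² = 13.13×3.24 + ½×2.21×3.24² = 54.14 rad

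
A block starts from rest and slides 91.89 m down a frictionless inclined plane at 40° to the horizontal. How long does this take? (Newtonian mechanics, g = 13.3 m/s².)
a = g sin(θ) = 13.3 × sin(40°) = 8.55 m/s²
t = √(2d/a) = √(2 × 91.89 / 8.55) = 4.64 s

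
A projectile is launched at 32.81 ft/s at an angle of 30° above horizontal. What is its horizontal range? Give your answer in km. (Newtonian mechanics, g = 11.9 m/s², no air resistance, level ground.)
R = v₀² sin(2θ) / g (with unit conversion) = 0.007278 km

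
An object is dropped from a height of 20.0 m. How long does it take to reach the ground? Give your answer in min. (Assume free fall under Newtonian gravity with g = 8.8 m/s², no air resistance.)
t = √(2h/g) (with unit conversion) = 0.03553 min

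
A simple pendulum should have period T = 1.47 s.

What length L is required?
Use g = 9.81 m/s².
T = 2π√(L/g) → L = g(T/2π)² = 9.81×(1.47/2π)² = 0.537 m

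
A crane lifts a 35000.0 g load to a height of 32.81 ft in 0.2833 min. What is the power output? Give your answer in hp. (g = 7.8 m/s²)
W = mgh = 35×7.8×10 = 2730 J
P = W/t = 2730/17 = 160.6 W = 0.2154 hp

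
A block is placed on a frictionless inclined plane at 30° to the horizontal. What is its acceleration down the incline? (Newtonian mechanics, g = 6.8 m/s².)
a = g sin(θ) = 6.8 × sin(30°) = 6.8 × 0.5 = 3.4 m/s²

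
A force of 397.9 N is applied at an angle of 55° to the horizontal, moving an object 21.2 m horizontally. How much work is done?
W = Fd cosθ = 397.9×21.2×cos(55°) = 4838.4 J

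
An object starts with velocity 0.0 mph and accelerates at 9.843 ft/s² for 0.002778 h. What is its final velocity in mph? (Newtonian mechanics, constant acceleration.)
v = v₀ + at (with unit conversion) = 67.12 mph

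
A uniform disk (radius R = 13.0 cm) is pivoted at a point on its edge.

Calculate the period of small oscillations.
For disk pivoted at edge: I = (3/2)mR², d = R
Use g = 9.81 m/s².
I/m = (3/2)R² = 0.02535 m²; d = R = 0.13 m
T = 2π√((3/2)R²/(gR)) = 2π√(3R/(2g)) = 0.8859 s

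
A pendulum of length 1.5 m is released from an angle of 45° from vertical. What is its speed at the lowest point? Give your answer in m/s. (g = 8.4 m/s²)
h = L(1 − cosθ) = 1.5×(1 − cos45°) = 0.4393 m
v = √(2gh) = √(2×8.4×0.4393) = 2.717 m/s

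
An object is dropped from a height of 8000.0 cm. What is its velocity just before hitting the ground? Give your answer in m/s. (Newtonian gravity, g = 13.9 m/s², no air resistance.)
v = √(2gh) (with unit conversion) = 47.16 m/s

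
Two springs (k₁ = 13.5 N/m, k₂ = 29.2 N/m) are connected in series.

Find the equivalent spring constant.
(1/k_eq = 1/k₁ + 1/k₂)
1/k_eq = 1/13.5 + 1/29.2 = 0.10832; k_eq = 9.232 N/m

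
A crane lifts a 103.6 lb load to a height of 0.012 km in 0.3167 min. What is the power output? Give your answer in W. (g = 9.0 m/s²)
W = mgh = 46.99×9.0×12 = 5075 J
P = W/t = 5075/19 = 267.1 W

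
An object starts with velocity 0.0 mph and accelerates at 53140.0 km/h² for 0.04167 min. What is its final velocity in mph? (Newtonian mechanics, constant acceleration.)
v = v₀ + at (with unit conversion) = 22.93 mph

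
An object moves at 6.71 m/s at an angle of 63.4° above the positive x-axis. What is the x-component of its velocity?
vₓ = v cos(θ) = 6.71 × cos(63.4°) = 3.0 m/s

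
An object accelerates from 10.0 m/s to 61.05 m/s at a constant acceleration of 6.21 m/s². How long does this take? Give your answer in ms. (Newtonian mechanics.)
t = (v - v₀)/a (with unit conversion) = 8221.0 ms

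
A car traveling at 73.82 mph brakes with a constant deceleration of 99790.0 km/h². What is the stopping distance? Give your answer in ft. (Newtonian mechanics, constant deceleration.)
d = v₀² / (2a) (with unit conversion) = 232.0 ft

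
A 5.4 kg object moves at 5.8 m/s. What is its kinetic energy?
KE = ½mv² = ½×5.4×5.8² = 90.828 J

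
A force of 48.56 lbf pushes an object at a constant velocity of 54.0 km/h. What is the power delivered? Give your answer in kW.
P = Fv = 216 N × 15 m/s = 3240 W = 3.24 kW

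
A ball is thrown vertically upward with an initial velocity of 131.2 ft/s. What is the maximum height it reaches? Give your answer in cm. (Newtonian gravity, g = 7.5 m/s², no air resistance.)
h_max = v₀²/(2g) (with unit conversion) = 10660.0 cm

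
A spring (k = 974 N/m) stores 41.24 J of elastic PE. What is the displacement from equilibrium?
PE = ½kx² → x = √(2PE/k) = √(2×41.24/974) = 0.291 m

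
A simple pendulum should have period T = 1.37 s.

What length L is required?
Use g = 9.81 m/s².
T = 2π√(L/g) → L = g(T/2π)² = 9.81×(1.37/2π)² = 0.4664 m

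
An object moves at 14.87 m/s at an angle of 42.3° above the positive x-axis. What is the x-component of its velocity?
vₓ = v cos(θ) = 14.87 × cos(42.3°) = 11.0 m/s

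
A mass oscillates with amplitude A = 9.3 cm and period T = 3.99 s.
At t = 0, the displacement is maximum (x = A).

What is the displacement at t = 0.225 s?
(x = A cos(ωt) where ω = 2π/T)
ω = 2π/T = 2π/3.99 = 1.575 rad/s
x = A cos(ωt) = 9.3×cos(1.575×0.225) = 8.722 cm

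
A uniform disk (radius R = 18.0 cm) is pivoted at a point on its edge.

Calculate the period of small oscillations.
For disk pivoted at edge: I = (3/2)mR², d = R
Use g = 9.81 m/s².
I/m = (3/2)R² = 0.0486 m²; d = R = 0.18 m
T = 2π√((3/2)R²/(gR)) = 2π√(3R/(2g)) = 1.042 s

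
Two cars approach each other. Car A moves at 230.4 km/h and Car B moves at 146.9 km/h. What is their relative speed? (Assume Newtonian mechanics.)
v_rel = v_A + v_B = 230.4 + 146.9 = 377.3 km/h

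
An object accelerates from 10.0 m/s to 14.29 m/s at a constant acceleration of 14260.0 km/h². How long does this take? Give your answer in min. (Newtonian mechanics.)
t = (v - v₀)/a (with unit conversion) = 0.06498 min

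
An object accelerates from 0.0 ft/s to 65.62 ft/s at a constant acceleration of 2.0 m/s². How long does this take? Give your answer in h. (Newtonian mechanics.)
t = (v - v₀)/a (with unit conversion) = 0.002778 h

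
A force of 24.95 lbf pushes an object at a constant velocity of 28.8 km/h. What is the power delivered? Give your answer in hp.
P = Fv = 111 N × 8 m/s = 887.9 W = 1.191 hp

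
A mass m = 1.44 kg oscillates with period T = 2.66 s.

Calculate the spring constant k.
T = 2π√(m/k) → k = m(2π/T)² = 1.44×(2π/2.66)² = 8.035 N/m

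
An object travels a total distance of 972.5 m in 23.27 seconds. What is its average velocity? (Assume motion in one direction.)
v_avg = Δd / Δt = 972.5 / 23.27 = 41.79 m/s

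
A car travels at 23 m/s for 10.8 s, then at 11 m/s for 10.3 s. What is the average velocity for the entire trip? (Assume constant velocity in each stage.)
d₁ = v₁t₁ = 23 × 10.8 = 248.4 m
d₂ = v₂t₂ = 11 × 10.3 = 113.3 m
d_total = 361.7 m, t_total = 21.1 s
v_avg = d_total/t_total = 361.7/21.1 = 17.14 m/s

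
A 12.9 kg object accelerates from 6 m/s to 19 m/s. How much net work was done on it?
W_net = ΔKE = ½m(v₂² − v₁²) = ½×12.9×(19² − 6²) = 2096.25 J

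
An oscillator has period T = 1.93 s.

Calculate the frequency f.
f = 1/T = 1/1.93 = 0.5181 Hz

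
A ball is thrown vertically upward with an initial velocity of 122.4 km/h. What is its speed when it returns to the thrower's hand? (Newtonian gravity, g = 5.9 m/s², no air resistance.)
By conservation of energy, the ball returns at the same speed = 122.4 km/h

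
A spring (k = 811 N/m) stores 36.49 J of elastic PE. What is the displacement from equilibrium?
PE = ½kx² → x = √(2PE/k) = √(2×36.49/811) = 0.3 m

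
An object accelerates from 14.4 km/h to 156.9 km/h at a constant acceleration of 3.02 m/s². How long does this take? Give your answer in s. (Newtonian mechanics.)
t = (v - v₀)/a (with unit conversion) = 13.11 s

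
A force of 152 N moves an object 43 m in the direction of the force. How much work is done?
W = Fd = 152×43 = 6536.0 J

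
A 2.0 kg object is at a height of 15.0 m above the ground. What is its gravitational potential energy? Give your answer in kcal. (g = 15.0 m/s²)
PE = mgh = 2 kg × 15.0 m/s² × 15 m = 450 J = 0.1076 kcal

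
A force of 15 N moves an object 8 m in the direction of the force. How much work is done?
W = Fd = 15×8 = 120.0 J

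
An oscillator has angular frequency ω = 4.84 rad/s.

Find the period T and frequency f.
T = 2π/ω = 2π/4.84 = 1.298 s; f = ω/2π = 0.7703 Hz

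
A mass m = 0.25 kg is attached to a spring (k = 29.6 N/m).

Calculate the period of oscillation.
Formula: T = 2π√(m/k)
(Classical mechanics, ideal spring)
T = 2π√(m/k) = 2π√(0.25/29.6) = 0.5774 s; f = 1/T = 1.732 Hz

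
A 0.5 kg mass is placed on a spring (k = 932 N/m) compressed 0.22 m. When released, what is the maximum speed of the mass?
½kx² = ½mv² → v = x√(k/m) = 0.22×√(932/0.5) = 9.498 m/s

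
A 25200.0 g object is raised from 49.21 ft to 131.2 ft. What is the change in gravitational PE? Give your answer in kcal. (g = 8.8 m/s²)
ΔPE = mg(h₂ − h₁) = 25.2 kg × 8.8 m/s² × (39.99 − 15) m = 5542 J = 1.325 kcal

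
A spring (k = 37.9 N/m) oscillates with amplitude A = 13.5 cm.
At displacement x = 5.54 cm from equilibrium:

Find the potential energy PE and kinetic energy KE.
E_total = ½kA² = ½×37.9×(0.135)² = 0.3454 J
PE = ½kx² = ½×37.9×(0.0554)² = 0.05816 J
KE = E_total − PE = 0.2872 J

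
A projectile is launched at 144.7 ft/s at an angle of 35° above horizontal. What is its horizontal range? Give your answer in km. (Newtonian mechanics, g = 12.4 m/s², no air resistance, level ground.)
R = v₀² sin(2θ) / g (with unit conversion) = 0.1474 km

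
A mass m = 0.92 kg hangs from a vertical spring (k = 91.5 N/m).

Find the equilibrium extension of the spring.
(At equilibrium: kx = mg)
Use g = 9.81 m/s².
x_eq = mg/k = 0.92×9.81/91.5 = 0.09864 m = 9.864 cm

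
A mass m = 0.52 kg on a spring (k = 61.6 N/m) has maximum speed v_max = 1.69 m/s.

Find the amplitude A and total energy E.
½mv²_max = ½kA² → A = v_max√(m/k) = 1.69×√(0.52/61.6) = 0.1553 m = 15.53 cm
E = ½mv²_max = ½×0.52×1.69² = 0.7426 J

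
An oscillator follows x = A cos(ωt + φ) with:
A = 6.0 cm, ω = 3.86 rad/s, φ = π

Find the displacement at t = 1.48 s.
x = A cos(ωt + φ) = 6.0×cos(3.86×1.48 + π) = -5.05 cm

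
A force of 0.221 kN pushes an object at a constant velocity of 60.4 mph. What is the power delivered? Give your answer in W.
P = Fv = 221 N × 27 m/s = 5967 W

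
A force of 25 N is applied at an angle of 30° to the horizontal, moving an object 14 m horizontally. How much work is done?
W = Fd cosθ = 25×14×cos(30°) = 303.11 J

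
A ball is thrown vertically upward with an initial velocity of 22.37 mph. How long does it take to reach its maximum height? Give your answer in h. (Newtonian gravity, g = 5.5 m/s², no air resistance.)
t_up = v₀/g (with unit conversion) = 0.0005051 h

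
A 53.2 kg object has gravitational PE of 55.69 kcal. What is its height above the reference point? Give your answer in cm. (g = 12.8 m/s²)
PE = mgh → h = PE/(mg) = 2.33e+05 J / (53.2 kg × 12.8 m/s²) = 342.2 m = 34220.0 cm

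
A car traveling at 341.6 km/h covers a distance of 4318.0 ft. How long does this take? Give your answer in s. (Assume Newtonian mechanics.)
t = d/v (with unit conversion) = 13.87 s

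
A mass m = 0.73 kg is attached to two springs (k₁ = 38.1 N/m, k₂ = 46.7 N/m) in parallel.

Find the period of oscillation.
k_eq = k₁+k₂ = 84.8 N/m
T = 2π√(m/k_eq) = 2π√(0.73/84.8) = 0.583 s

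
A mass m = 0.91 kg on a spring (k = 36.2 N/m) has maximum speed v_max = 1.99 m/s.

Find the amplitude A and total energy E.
½mv²_max = ½kA² → A = v_max√(m/k) = 1.99×√(0.91/36.2) = 0.3155 m = 31.55 cm
E = ½mv²_max = ½×0.91×1.99² = 1.802 J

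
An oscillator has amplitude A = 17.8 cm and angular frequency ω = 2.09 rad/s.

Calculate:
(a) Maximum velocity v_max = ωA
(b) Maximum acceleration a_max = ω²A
v_max = ωA = 2.09×0.178 = 0.372 m/s
a_max = ω²A = 2.09²×0.178 = 0.7775 m/s²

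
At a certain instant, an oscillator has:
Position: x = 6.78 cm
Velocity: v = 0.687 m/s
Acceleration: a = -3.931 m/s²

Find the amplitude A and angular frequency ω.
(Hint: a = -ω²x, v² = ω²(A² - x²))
a = −ω²x → ω = √(|a|/x) = √(3.931/0.0678) = 7.614 rad/s
v² = ω²(A² − x²) → A = √(x² + v²/ω²) = √(0.0678² + 0.687²/7.614²) = 0.1129 m = 11.29 cm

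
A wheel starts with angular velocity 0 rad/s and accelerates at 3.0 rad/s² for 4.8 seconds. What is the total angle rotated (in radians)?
θ = ω₀t + ½αt² = 0×4.8 + ½×3.0×4.8² = 34.56 rad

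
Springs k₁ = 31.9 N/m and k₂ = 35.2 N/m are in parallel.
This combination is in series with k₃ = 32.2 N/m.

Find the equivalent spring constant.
k₁₂ = k₁ + k₂ = 67.1 N/m (parallel)
1/k_eq = 1/k₁₂ + 1/k₃ → k_eq = 21.76 N/m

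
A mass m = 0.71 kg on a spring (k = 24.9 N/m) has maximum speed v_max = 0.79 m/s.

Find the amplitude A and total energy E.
½mv²_max = ½kA² → A = v_max√(m/k) = 0.79×√(0.71/24.9) = 0.1334 m = 13.34 cm
E = ½mv²_max = ½×0.71×0.79² = 0.2216 J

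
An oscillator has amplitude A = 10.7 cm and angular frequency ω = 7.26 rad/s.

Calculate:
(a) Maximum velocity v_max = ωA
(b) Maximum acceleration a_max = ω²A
v_max = ωA = 7.26×0.107 = 0.7768 m/s
a_max = ω²A = 7.26²×0.107 = 5.64 m/s²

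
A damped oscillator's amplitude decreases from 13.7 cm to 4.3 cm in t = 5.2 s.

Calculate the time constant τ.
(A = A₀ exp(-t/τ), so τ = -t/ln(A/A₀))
A/A₀ = 4.3/13.7 = 0.3139; ln(A/A₀) = -1.159
τ = −t/ln(A/A₀) = −5.2/-1.159 = 4.487 s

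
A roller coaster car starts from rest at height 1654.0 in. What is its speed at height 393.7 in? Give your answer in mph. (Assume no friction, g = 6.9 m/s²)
mgh₁ = ½mv₂² + mgh₂ → v₂ = √(2g(h₁−h₂)) = √(2×6.9×(42.01−10)) = 21.02 m/s = 47.02 mph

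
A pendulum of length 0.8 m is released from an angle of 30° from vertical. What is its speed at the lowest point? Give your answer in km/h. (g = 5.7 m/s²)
h = L(1 − cosθ) = 0.8×(1 − cos30°) = 0.1072 m
v = √(2gh) = √(2×5.7×0.1072) = 1.105 m/s = 3.979 km/h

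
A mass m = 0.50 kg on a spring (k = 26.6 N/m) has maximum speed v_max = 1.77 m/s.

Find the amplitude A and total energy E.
½mv²_max = ½kA² → A = v_max√(m/k) = 1.77×√(0.5/26.6) = 0.2427 m = 24.27 cm
E = ½mv²_max = ½×0.5×1.77² = 0.7832 J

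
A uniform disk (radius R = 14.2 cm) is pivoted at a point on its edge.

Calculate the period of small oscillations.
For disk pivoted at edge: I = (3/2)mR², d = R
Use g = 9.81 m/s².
I/m = (3/2)R² = 0.03025 m²; d = R = 0.142 m
T = 2π√((3/2)R²/(gR)) = 2π√(3R/(2g)) = 0.9258 s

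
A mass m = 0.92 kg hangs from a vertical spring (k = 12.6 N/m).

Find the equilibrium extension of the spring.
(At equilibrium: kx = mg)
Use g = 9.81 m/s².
x_eq = mg/k = 0.92×9.81/12.6 = 0.7163 m = 71.63 cm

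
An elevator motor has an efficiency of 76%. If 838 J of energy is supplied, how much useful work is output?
W_out = η × W_in = 0.76 × 838 = 636.88 J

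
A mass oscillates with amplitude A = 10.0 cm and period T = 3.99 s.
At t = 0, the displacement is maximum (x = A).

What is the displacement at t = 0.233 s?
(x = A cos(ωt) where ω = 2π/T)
ω = 2π/T = 2π/3.99 = 1.575 rad/s
x = A cos(ωt) = 10.0×cos(1.575×0.233) = 9.334 cm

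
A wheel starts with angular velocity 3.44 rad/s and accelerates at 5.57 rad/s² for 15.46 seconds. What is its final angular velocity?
ω = ω₀ + αt = 3.44 + 5.57 × 15.46 = 89.55 rad/s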